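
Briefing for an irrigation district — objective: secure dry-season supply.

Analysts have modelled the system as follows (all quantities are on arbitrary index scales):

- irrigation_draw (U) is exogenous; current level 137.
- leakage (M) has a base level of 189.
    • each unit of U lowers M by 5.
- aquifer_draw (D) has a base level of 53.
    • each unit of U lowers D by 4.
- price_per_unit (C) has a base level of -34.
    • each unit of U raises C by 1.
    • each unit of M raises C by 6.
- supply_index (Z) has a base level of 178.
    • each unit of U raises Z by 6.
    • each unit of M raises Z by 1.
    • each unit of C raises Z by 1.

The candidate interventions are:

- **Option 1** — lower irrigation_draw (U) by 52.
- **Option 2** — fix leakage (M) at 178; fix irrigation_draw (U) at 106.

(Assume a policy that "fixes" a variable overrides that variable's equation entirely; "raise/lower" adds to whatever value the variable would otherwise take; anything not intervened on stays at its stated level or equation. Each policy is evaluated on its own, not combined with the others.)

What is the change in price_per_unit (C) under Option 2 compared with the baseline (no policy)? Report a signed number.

4013

Baseline:
  U = 137
  M = 189 − 5·137 = -496
  C = -34 + 137 + 6·(-496) = -2873
Option 2 (M := 178, U := 106):
  U = 106
  M = 178
  C = -34 + 106 + 6·178 = 1140
Change in C: 1140 − (-2873) = 4013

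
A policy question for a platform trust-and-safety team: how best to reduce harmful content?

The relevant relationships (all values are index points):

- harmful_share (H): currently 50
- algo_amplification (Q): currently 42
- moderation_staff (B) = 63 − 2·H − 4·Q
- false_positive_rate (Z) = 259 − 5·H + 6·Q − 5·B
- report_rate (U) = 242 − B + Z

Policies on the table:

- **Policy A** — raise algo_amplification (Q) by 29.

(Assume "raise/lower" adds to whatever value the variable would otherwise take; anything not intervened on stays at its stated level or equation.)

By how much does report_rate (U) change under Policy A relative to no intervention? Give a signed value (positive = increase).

Baseline:
  H = 50
  Q = 42
  B = 63 − 2·50 − 4·42 = -205
  Z = 259 − 5·50 + 6·42 − 5·(-205) = 1286
  U = 242 − (-205) + 1286 = 1733
Policy A (Q + 29):
  H = 50
  Q = 42 + 29 = 71
  B = 63 − 2·50 − 4·71 = -321
  Z = 259 − 5·50 + 6·71 − 5·(-321) = 2040
  U = 242 − (-321) + 2040 = 2603
Change in U: 2603 − 1733 = 870

870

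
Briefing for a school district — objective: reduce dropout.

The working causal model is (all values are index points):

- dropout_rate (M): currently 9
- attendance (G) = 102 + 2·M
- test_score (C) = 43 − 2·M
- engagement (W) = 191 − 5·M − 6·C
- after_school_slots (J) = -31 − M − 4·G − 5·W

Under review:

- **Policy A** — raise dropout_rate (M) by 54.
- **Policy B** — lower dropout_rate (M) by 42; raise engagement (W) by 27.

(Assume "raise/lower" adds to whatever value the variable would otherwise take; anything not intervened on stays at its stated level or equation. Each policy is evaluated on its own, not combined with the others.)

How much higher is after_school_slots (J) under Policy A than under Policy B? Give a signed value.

-4089

Policy A (M + 54):
  M = 9 + 54 = 63
  G = 102 + 2·63 = 228
  C = 43 − 2·63 = -83
  W = 191 − 5·63 − 6·(-83) = 374
  J = -31 − 63 − 4·228 − 5·374 = -2876
Policy B (M − 42, W + 27):
  M = 9 − 42 = -33
  G = 102 + 2·(-33) = 36
  C = 43 − 2·(-33) = 109
  W = 191 − 5·(-33) − 6·109 (+27 from intervention) = -271
  J = -31 − (-33) − 4·36 − 5·(-271) = 1213
J: -2876 − 1213 = -4089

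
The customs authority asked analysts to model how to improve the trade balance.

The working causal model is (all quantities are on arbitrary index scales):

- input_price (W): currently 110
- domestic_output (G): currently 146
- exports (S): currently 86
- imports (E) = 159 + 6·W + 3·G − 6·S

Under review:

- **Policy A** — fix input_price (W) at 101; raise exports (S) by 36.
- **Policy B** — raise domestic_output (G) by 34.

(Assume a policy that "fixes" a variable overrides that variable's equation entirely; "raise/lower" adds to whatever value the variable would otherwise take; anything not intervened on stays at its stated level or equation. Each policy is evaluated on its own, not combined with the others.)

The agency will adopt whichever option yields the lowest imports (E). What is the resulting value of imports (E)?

471

Policy A (W := 101, S + 36):
  W = 101
  G = 146
  S = 86 + 36 = 122
  E = 159 + 6·101 + 3·146 − 6·122 = 471
Policy B (G + 34):
  W = 110
  G = 146 + 34 = 180
  S = 86
  E = 159 + 6·110 + 3·180 − 6·86 = 843
Comparing — Policy A: E=471, Policy B: E=843. Lowest is 471 (Policy A).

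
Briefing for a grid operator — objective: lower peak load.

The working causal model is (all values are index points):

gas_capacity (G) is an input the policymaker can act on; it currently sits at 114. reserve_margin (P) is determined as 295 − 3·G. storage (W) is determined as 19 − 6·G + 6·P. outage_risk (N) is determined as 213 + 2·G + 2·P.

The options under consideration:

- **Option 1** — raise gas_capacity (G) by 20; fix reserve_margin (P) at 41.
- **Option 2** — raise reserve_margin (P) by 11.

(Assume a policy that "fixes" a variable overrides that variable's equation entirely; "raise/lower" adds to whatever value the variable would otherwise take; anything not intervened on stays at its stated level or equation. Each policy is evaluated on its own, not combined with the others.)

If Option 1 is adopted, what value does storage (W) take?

-539

Option 1 (G + 20, P := 41):
  G = 114 + 20 = 134
  P = 41
  W = 19 − 6·134 + 6·41 = -539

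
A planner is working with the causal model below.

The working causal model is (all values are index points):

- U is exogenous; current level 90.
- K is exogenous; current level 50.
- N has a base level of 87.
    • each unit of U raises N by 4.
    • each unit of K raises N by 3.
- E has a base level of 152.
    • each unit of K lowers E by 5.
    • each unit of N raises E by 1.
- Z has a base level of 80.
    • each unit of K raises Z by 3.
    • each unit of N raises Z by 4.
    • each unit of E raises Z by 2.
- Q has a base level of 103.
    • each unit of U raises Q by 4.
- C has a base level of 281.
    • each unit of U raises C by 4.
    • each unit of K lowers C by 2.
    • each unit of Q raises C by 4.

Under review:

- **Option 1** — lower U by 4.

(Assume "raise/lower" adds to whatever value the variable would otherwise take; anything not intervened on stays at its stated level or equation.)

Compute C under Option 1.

Option 1 (U − 4):
  U = 90 − 4 = 86
  K = 50
  Q = 103 + 4·86 = 447
  C = 281 + 4·86 − 2·50 + 4·447 = 2313

2313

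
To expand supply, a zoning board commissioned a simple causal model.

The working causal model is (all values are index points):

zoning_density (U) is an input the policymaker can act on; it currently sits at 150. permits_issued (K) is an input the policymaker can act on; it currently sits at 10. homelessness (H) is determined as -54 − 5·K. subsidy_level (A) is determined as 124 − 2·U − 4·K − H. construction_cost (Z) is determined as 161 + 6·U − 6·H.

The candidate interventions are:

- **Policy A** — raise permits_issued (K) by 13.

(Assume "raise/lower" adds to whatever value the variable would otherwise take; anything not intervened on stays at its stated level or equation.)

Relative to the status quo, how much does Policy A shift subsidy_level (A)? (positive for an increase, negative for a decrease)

13

Baseline:
  U = 150
  K = 10
  H = -54 − 5·10 = -104
  A = 124 − 2·150 − 4·10 − (-104) = -112
Policy A (K + 13):
  U = 150
  K = 10 + 13 = 23
  H = -54 − 5·23 = -169
  A = 124 − 2·150 − 4·23 − (-169) = -99
Change in A: -99 − (-112) = 13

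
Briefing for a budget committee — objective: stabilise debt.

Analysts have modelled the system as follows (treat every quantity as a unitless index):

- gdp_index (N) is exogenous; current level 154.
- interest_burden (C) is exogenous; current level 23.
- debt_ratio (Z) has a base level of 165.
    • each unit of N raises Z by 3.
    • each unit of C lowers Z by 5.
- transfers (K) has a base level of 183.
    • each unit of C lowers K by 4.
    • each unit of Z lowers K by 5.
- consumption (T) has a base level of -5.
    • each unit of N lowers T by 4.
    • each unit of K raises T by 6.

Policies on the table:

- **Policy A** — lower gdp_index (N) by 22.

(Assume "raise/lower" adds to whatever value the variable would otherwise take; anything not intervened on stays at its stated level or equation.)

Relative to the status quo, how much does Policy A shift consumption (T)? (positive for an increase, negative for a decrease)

Baseline:
  N = 154
  C = 23
  Z = 165 + 3·154 − 5·23 = 512
  K = 183 − 4·23 − 5·512 = -2469
  T = -5 − 4·154 + 6·(-2469) = -15435
Policy A (N − 22):
  N = 154 − 22 = 132
  C = 23
  Z = 165 + 3·132 − 5·23 = 446
  K = 183 − 4·23 − 5·446 = -2139
  T = -5 − 4·132 + 6·(-2139) = -13367
Change in T: -13367 − (-15435) = 2068

2068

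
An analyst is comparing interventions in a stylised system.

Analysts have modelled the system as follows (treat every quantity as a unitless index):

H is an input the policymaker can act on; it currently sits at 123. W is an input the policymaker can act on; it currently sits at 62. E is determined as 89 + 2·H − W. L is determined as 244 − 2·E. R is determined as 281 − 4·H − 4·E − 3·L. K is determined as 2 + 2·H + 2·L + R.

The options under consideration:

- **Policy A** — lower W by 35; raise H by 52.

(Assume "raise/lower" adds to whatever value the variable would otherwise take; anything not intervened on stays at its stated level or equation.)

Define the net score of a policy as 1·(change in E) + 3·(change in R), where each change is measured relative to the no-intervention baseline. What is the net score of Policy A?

349

Baseline:
  H = 123
  W = 62
  E = 89 + 2·123 − 62 = 273
  L = 244 − 2·273 = -302
  R = 281 − 4·123 − 4·273 − 3·(-302) = -397
Policy A (W − 35, H + 52):
  H = 123 + 52 = 175
  W = 62 − 35 = 27
  E = 89 + 2·175 − 27 = 412
  L = 244 − 2·412 = -580
  R = 281 − 4·175 − 4·412 − 3·(-580) = -327
ΔE = 412 − 273 = 139; ΔR = -327 − (-397) = 70
Score = 1·139 + 3·70 = 349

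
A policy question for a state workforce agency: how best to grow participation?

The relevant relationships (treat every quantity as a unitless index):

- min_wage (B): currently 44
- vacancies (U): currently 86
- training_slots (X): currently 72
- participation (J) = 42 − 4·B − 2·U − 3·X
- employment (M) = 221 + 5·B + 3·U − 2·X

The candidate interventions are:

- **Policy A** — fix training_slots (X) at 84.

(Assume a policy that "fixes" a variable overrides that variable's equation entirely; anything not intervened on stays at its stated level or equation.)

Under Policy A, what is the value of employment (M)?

531

Policy A (X := 84):
  B = 44
  U = 86
  X = 84
  M = 221 + 5·44 + 3·86 − 2·84 = 531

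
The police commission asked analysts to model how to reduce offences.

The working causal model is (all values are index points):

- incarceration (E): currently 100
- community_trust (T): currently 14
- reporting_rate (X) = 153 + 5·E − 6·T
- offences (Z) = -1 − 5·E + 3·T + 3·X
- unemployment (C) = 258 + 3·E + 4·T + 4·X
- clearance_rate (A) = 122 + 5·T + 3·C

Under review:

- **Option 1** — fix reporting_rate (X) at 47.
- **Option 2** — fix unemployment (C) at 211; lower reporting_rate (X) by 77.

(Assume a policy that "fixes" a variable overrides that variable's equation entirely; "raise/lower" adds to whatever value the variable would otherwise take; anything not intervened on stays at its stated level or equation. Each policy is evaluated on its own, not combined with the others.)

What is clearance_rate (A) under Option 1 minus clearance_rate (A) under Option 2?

Option 1 (X := 47):
  E = 100
  T = 14
  X = 47
  C = 258 + 3·100 + 4·14 + 4·47 = 802
  A = 122 + 5·14 + 3·802 = 2598
Option 2 (C := 211, X − 77):
  E = 100
  T = 14
  X = 153 + 5·100 − 6·14 (−77 from intervention) = 492
  C = 211
  A = 122 + 5·14 + 3·211 = 825
A: 2598 − 825 = 1773

1773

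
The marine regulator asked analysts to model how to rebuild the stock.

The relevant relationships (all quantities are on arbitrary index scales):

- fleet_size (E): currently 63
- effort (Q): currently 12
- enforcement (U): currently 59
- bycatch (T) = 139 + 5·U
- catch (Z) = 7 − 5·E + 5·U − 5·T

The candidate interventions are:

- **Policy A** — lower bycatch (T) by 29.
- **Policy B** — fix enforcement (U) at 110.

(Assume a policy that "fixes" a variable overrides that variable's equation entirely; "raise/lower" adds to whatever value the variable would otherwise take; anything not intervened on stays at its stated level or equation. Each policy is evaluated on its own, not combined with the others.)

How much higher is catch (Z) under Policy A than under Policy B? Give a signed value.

Policy A (T − 29):
  E = 63
  U = 59
  T = 139 + 5·59 (−29 from intervention) = 405
  Z = 7 − 5·63 + 5·59 − 5·405 = -2038
Policy B (U := 110):
  E = 63
  U = 110
  T = 139 + 5·110 = 689
  Z = 7 − 5·63 + 5·110 − 5·689 = -3203
Z: -2038 − (-3203) = 1165

1165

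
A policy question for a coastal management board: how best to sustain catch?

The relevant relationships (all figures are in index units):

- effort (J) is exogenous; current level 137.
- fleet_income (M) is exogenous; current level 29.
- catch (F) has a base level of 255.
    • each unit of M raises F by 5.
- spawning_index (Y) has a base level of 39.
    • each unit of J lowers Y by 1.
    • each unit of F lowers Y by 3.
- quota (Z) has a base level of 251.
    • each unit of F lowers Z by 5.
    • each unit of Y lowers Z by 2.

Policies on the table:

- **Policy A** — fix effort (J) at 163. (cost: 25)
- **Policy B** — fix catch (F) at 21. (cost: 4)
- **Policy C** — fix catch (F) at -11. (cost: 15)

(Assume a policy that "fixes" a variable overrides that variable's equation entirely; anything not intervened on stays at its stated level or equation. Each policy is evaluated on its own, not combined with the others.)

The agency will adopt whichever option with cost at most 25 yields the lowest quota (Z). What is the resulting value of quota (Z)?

Policy A (J := 163):
  J = 163
  M = 29
  F = 255 + 5·29 = 400
  Y = 39 − 163 − 3·400 = -1324
  Z = 251 − 5·400 − 2·(-1324) = 899
Policy B (F := 21):
  J = 137
  M = 29
  F = 21
  Y = 39 − 137 − 3·21 = -161
  Z = 251 − 5·21 − 2·(-161) = 468
Policy C (F := -11):
  J = 137
  M = 29
  F = -11
  Y = 39 − 137 − 3·(-11) = -65
  Z = 251 − 5·(-11) − 2·(-65) = 436
Comparing — Policy A: Z=899, Policy B: Z=468, Policy C: Z=436. Lowest is 436 (Policy C).

436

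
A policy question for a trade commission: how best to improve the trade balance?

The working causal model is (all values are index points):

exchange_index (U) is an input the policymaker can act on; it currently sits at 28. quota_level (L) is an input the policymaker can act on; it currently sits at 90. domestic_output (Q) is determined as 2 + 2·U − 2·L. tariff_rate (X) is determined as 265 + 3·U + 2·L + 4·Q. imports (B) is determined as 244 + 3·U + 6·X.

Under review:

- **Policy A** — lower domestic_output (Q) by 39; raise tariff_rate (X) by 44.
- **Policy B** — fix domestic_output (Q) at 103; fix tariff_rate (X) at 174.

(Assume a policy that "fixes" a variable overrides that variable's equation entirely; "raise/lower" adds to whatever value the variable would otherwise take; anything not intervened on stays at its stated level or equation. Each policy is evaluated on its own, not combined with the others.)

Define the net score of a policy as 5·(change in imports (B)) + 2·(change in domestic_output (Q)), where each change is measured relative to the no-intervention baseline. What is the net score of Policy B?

4440

Baseline:
  U = 28
  L = 90
  Q = 2 + 2·28 − 2·90 = -122
  X = 265 + 3·28 + 2·90 + 4·(-122) = 41
  B = 244 + 3·28 + 6·41 = 574
Policy B (Q := 103, X := 174):
  U = 28
  L = 90
  Q = 103
  X = 174
  B = 244 + 3·28 + 6·174 = 1372
ΔB = 1372 − 574 = 798; ΔQ = 103 − (-122) = 225
Score = 5·798 + 2·225 = 4440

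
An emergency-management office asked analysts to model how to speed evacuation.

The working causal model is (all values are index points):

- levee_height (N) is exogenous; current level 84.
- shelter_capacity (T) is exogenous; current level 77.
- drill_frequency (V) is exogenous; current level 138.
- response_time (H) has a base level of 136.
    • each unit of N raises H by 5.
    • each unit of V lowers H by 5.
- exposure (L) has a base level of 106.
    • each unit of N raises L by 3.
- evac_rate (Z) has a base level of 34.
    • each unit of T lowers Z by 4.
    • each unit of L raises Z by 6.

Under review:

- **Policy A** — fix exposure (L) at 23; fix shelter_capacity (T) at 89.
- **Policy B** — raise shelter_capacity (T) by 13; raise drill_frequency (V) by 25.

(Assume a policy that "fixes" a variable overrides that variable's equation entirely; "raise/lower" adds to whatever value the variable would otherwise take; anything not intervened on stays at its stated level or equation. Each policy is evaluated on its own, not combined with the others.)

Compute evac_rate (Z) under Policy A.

Policy A (L := 23, T := 89):
  N = 84
  T = 89
  L = 23
  Z = 34 − 4·89 + 6·23 = -184

-184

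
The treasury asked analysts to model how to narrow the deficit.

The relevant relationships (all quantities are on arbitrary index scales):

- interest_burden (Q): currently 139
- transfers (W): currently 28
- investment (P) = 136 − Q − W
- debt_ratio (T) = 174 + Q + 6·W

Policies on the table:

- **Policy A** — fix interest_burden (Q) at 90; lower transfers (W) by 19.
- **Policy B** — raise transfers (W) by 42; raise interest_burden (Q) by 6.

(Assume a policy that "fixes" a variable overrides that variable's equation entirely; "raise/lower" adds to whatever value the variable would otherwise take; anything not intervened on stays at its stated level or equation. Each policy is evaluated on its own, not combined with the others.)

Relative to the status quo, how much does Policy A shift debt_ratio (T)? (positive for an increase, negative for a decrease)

Baseline:
  Q = 139
  W = 28
  T = 174 + 139 + 6·28 = 481
Policy A (Q := 90, W − 19):
  Q = 90
  W = 28 − 19 = 9
  T = 174 + 90 + 6·9 = 318
Change in T: 318 − 481 = -163

-163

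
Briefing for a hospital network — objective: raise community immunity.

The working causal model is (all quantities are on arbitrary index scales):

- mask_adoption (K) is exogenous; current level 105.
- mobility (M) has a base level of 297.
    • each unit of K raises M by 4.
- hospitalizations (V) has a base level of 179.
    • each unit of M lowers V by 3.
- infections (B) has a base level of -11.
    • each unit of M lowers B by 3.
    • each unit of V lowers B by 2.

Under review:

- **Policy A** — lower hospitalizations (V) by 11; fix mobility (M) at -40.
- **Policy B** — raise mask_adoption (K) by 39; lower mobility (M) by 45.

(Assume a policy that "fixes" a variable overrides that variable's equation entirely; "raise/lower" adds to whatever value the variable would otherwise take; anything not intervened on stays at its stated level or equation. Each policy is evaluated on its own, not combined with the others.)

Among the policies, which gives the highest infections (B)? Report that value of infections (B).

Policy A (V − 11, M := -40):
  K = 105
  M = -40
  V = 179 − 3·(-40) (−11 from intervention) = 288
  B = -11 − 3·(-40) − 2·288 = -467
Policy B (K + 39, M − 45):
  K = 105 + 39 = 144
  M = 297 + 4·144 (−45 from intervention) = 828
  V = 179 − 3·828 = -2305
  B = -11 − 3·828 − 2·(-2305) = 2115
Comparing — Policy A: B=-467, Policy B: B=2115. Highest is 2115 (Policy B).

2115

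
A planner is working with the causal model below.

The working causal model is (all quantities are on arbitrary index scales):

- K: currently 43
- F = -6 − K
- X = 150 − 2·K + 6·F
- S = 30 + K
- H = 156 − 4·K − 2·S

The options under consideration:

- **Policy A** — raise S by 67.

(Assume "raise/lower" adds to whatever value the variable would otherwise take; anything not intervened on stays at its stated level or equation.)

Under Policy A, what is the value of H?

-296

Policy A (S + 67):
  K = 43
  S = 30 + 43 (+67 from intervention) = 140
  H = 156 − 4·43 − 2·140 = -296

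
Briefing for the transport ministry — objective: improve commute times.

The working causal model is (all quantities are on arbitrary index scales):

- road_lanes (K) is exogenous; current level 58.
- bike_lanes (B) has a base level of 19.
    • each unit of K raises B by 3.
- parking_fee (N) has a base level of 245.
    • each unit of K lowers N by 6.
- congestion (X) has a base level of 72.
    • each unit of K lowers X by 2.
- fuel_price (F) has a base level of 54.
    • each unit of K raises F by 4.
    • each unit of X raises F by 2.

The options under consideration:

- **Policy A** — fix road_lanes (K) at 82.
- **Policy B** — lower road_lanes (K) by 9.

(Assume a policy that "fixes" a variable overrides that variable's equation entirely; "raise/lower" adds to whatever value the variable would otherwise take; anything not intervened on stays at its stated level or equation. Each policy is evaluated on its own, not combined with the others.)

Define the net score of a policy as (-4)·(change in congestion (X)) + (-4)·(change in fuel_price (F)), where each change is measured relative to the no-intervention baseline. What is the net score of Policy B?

Baseline:
  K = 58
  X = 72 − 2·58 = -44
  F = 54 + 4·58 + 2·(-44) = 198
Policy B (K − 9):
  K = 58 − 9 = 49
  X = 72 − 2·49 = -26
  F = 54 + 4·49 + 2·(-26) = 198
ΔX = -26 − (-44) = 18; ΔF = 198 − 198 = 0
Score = (-4)·18 + (-4)·0 = -72

-72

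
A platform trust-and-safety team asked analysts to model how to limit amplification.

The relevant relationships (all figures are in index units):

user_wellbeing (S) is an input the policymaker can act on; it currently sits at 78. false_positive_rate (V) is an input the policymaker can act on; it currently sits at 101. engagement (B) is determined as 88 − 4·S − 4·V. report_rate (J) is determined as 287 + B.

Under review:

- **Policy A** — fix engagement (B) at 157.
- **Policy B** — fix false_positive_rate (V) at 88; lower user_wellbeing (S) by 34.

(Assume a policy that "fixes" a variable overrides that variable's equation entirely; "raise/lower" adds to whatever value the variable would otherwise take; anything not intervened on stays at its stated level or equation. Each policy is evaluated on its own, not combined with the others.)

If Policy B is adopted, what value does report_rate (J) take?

-153

Policy B (V := 88, S − 34):
  S = 78 − 34 = 44
  V = 88
  B = 88 − 4·44 − 4·88 = -440
  J = 287 + (-440) = -153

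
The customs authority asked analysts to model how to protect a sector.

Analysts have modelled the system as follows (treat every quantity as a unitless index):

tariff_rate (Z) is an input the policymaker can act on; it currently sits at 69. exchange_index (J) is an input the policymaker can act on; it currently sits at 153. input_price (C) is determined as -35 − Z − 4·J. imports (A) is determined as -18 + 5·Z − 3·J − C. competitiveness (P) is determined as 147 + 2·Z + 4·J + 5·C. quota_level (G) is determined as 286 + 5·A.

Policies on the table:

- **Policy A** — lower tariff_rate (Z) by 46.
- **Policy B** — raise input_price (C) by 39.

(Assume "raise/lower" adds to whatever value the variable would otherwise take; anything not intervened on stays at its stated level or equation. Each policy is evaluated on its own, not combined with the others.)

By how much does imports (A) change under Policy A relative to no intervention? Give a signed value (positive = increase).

-276

Baseline:
  Z = 69
  J = 153
  C = -35 − 69 − 4·153 = -716
  A = -18 + 5·69 − 3·153 − (-716) = 584
Policy A (Z − 46):
  Z = 69 − 46 = 23
  J = 153
  C = -35 − 23 − 4·153 = -670
  A = -18 + 5·23 − 3·153 − (-670) = 308
Change in A: 308 − 584 = -276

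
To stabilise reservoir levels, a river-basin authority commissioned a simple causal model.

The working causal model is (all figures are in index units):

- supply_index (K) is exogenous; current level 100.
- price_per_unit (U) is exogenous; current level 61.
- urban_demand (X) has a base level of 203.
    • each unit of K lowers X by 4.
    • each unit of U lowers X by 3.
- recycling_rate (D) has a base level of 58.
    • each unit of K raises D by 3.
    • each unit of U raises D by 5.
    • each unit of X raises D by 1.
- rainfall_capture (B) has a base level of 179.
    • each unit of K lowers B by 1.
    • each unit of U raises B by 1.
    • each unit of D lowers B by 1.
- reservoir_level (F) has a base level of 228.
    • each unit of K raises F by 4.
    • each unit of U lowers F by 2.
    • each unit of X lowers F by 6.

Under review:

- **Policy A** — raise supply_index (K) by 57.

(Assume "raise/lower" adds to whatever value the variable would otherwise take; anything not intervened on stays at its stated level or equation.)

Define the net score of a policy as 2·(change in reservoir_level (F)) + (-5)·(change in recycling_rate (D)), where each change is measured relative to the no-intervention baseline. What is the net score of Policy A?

Baseline:
  K = 100
  U = 61
  X = 203 − 4·100 − 3·61 = -380
  D = 58 + 3·100 + 5·61 + (-380) = 283
  F = 228 + 4·100 − 2·61 − 6·(-380) = 2786
Policy A (K + 57):
  K = 100 + 57 = 157
  U = 61
  X = 203 − 4·157 − 3·61 = -608
  D = 58 + 3·157 + 5·61 + (-608) = 226
  F = 228 + 4·157 − 2·61 − 6·(-608) = 4382
ΔF = 4382 − 2786 = 1596; ΔD = 226 − 283 = -57
Score = 2·1596 + (-5)·(-57) = 3477

3477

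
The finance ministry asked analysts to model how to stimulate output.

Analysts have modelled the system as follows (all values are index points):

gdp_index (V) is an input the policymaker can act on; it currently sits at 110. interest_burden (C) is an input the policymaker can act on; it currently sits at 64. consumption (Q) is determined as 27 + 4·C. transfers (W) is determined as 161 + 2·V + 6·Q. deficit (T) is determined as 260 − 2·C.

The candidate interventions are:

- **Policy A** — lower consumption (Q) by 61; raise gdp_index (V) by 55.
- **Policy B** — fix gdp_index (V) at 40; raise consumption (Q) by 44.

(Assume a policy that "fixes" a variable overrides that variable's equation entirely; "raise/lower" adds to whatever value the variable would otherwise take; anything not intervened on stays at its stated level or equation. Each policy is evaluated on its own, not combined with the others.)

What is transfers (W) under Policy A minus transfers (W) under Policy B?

-380

Policy A (Q − 61, V + 55):
  V = 110 + 55 = 165
  C = 64
  Q = 27 + 4·64 (−61 from intervention) = 222
  W = 161 + 2·165 + 6·222 = 1823
Policy B (V := 40, Q + 44):
  V = 40
  C = 64
  Q = 27 + 4·64 (+44 from intervention) = 327
  W = 161 + 2·40 + 6·327 = 2203
W: 1823 − 2203 = -380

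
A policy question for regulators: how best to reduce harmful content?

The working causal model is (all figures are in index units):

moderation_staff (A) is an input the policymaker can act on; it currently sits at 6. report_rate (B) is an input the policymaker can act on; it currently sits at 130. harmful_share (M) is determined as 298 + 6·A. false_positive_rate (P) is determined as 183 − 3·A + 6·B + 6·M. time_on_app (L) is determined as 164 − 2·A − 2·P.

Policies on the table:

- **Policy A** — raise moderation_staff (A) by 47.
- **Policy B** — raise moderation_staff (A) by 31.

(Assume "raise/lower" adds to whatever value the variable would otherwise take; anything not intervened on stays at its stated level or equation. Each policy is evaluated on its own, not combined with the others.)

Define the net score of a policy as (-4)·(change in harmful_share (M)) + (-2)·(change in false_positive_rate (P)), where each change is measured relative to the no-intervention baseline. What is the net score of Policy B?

Baseline:
  A = 6
  B = 130
  M = 298 + 6·6 = 334
  P = 183 − 3·6 + 6·130 + 6·334 = 2949
Policy B (A + 31):
  A = 6 + 31 = 37
  B = 130
  M = 298 + 6·37 = 520
  P = 183 − 3·37 + 6·130 + 6·520 = 3972
ΔM = 520 − 334 = 186; ΔP = 3972 − 2949 = 1023
Score = (-4)·186 + (-2)·1023 = -2790

-2790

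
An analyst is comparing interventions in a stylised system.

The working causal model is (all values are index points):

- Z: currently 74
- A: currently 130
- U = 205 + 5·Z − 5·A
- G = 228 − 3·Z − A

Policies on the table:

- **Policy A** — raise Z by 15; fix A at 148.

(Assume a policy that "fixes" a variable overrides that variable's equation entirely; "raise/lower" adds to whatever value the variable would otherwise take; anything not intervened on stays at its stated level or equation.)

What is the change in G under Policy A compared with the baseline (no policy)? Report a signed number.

-63

Baseline:
  Z = 74
  A = 130
  G = 228 − 3·74 − 130 = -124
Policy A (Z + 15, A := 148):
  Z = 74 + 15 = 89
  A = 148
  G = 228 − 3·89 − 148 = -187
Change in G: -187 − (-124) = -63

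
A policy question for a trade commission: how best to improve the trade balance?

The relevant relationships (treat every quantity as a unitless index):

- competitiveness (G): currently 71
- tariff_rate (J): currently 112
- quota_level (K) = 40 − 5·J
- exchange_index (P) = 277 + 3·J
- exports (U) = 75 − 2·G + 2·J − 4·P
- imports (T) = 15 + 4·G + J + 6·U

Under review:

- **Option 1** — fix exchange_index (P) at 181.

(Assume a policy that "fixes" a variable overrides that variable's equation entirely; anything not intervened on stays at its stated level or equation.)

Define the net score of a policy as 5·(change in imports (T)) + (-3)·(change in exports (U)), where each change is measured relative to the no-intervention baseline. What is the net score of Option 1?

46656

Baseline:
  G = 71
  J = 112
  P = 277 + 3·112 = 613
  U = 75 − 2·71 + 2·112 − 4·613 = -2295
  T = 15 + 4·71 + 112 + 6·(-2295) = -13359
Option 1 (P := 181):
  G = 71
  J = 112
  P = 181
  U = 75 − 2·71 + 2·112 − 4·181 = -567
  T = 15 + 4·71 + 112 + 6·(-567) = -2991
ΔT = -2991 − (-13359) = 10368; ΔU = -567 − (-2295) = 1728
Score = 5·10368 + (-3)·1728 = 46656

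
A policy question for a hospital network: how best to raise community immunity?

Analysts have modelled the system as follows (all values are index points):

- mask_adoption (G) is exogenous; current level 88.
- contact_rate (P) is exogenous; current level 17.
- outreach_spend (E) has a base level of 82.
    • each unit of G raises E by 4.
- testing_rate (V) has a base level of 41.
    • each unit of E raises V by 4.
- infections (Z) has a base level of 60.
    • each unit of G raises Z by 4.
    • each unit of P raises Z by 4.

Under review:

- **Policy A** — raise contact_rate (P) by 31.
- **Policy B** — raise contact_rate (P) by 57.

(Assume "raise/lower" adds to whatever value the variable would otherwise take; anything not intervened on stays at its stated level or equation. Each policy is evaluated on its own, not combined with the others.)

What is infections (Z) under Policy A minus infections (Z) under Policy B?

-104

Policy A (P + 31):
  G = 88
  P = 17 + 31 = 48
  Z = 60 + 4·88 + 4·48 = 604
Policy B (P + 57):
  G = 88
  P = 17 + 57 = 74
  Z = 60 + 4·88 + 4·74 = 708
Z: 604 − 708 = -104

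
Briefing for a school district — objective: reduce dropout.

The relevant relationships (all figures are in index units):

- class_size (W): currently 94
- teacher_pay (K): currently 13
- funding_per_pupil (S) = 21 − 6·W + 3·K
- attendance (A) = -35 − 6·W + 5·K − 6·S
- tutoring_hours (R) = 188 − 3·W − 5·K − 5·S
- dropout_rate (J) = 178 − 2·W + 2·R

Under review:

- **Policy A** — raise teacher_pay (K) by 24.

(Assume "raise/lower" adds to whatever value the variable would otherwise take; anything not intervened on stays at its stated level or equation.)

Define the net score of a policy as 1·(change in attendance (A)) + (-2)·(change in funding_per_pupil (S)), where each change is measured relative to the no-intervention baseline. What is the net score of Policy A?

Baseline:
  W = 94
  K = 13
  S = 21 − 6·94 + 3·13 = -504
  A = -35 − 6·94 + 5·13 − 6·(-504) = 2490
Policy A (K + 24):
  W = 94
  K = 13 + 24 = 37
  S = 21 − 6·94 + 3·37 = -432
  A = -35 − 6·94 + 5·37 − 6·(-432) = 2178
ΔA = 2178 − 2490 = -312; ΔS = -432 − (-504) = 72
Score = 1·(-312) + (-2)·72 = -456

-456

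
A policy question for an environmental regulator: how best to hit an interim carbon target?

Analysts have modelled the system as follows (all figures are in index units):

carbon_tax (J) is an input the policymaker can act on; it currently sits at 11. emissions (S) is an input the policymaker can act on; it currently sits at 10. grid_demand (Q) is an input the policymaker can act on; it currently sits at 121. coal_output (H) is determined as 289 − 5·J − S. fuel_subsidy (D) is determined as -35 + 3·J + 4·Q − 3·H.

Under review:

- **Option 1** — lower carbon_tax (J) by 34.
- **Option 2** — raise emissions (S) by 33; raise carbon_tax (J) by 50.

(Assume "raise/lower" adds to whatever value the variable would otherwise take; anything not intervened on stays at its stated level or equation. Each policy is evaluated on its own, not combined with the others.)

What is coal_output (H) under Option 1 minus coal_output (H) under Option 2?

453

Option 1 (J − 34):
  J = 11 − 34 = -23
  S = 10
  H = 289 − 5·(-23) − 10 = 394
Option 2 (S + 33, J + 50):
  J = 11 + 50 = 61
  S = 10 + 33 = 43
  H = 289 − 5·61 − 43 = -59
H: 394 − (-59) = 453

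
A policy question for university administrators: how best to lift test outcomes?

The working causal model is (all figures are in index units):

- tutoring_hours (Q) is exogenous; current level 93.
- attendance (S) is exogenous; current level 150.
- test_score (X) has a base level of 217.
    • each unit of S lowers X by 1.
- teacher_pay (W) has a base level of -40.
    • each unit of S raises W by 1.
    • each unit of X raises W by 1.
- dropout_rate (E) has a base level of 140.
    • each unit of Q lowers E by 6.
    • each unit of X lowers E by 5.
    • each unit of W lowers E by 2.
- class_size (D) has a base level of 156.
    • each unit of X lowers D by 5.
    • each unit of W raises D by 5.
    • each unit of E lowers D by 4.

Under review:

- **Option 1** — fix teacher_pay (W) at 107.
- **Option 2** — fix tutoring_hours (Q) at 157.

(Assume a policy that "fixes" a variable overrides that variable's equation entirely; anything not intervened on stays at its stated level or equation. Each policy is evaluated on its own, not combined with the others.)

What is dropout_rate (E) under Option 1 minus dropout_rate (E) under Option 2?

524

Option 1 (W := 107):
  Q = 93
  S = 150
  X = 217 − 150 = 67
  W = 107
  E = 140 − 6·93 − 5·67 − 2·107 = -967
Option 2 (Q := 157):
  Q = 157
  S = 150
  X = 217 − 150 = 67
  W = -40 + 150 + 67 = 177
  E = 140 − 6·157 − 5·67 − 2·177 = -1491
E: -967 − (-1491) = 524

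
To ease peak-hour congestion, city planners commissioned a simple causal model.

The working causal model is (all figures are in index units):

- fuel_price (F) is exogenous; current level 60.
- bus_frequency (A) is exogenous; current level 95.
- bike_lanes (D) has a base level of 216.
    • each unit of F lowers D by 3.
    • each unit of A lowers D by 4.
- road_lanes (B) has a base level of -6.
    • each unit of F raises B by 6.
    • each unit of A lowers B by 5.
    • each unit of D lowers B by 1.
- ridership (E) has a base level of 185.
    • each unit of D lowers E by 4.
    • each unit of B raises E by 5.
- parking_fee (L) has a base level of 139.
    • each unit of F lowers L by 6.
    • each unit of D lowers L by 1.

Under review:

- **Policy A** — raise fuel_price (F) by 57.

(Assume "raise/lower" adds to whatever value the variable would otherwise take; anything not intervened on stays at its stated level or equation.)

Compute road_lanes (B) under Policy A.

Policy A (F + 57):
  F = 60 + 57 = 117
  A = 95
  D = 216 − 3·117 − 4·95 = -515
  B = -6 + 6·117 − 5·95 − (-515) = 736

736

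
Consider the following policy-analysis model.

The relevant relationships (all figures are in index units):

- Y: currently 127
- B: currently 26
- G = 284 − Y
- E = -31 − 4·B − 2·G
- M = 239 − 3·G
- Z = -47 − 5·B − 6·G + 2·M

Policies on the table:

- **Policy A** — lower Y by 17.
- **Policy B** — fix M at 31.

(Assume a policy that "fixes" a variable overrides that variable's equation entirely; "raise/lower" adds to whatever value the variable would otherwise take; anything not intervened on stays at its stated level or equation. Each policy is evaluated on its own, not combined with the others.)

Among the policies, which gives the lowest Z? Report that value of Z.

Policy A (Y − 17):
  Y = 127 − 17 = 110
  B = 26
  G = 284 − 110 = 174
  M = 239 − 3·174 = -283
  Z = -47 − 5·26 − 6·174 + 2·(-283) = -1787
Policy B (M := 31):
  Y = 127
  B = 26
  G = 284 − 127 = 157
  M = 31
  Z = -47 − 5·26 − 6·157 + 2·31 = -1057
Comparing — Policy A: Z=-1787, Policy B: Z=-1057. Lowest is -1787 (Policy A).

-1787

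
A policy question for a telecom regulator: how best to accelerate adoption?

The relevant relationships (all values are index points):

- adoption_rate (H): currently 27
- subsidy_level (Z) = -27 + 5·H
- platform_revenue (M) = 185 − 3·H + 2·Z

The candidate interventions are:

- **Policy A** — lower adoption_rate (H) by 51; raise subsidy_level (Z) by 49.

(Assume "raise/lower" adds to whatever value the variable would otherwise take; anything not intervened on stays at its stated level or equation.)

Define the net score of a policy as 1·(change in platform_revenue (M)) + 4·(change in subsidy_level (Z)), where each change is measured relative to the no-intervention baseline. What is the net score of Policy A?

-1083

Baseline:
  H = 27
  Z = -27 + 5·27 = 108
  M = 185 − 3·27 + 2·108 = 320
Policy A (H − 51, Z + 49):
  H = 27 − 51 = -24
  Z = -27 + 5·(-24) (+49 from intervention) = -98
  M = 185 − 3·(-24) + 2·(-98) = 61
ΔM = 61 − 320 = -259; ΔZ = -98 − 108 = -206
Score = 1·(-259) + 4·(-206) = -1083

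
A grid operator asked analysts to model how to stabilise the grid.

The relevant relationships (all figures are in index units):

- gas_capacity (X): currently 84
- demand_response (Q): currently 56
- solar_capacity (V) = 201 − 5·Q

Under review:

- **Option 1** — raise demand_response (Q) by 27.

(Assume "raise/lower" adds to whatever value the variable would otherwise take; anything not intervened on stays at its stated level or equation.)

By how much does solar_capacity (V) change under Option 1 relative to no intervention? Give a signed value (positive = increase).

-135

Baseline:
  Q = 56
  V = 201 − 5·56 = -79
Option 1 (Q + 27):
  Q = 56 + 27 = 83
  V = 201 − 5·83 = -214
Change in V: -214 − (-79) = -135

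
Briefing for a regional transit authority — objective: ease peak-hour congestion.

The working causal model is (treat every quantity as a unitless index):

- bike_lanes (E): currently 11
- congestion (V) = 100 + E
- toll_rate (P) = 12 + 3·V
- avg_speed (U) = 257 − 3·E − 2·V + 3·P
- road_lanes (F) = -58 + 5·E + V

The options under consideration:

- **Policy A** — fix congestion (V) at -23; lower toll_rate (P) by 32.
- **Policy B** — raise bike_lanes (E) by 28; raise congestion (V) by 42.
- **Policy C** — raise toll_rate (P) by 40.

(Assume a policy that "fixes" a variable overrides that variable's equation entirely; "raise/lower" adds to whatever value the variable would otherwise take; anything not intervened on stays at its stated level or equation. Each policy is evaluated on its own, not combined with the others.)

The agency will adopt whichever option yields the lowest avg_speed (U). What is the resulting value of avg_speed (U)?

Policy A (V := -23, P − 32):
  E = 11
  V = -23
  P = 12 + 3·(-23) (−32 from intervention) = -89
  U = 257 − 3·11 − 2·(-23) + 3·(-89) = 3
Policy B (E + 28, V + 42):
  E = 11 + 28 = 39
  V = 100 + 39 (+42 from intervention) = 181
  P = 12 + 3·181 = 555
  U = 257 − 3·39 − 2·181 + 3·555 = 1443
Policy C (P + 40):
  E = 11
  V = 100 + 11 = 111
  P = 12 + 3·111 (+40 from intervention) = 385
  U = 257 − 3·11 − 2·111 + 3·385 = 1157
Comparing — Policy A: U=3, Policy B: U=1443, Policy C: U=1157. Lowest is 3 (Policy A).

3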